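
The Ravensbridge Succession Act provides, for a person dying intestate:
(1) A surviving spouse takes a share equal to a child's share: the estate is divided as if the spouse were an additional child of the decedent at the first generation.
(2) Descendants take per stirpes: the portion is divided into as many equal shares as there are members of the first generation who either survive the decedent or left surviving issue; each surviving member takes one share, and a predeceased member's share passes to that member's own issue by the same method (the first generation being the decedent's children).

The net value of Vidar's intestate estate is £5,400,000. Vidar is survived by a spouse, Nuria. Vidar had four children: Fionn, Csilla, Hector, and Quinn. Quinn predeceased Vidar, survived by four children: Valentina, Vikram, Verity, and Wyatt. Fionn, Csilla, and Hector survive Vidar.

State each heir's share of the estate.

Nuria: £1,080,000; Fionn: £1,080,000; Csilla: £1,080,000; Hector: £1,080,000; Valentina: £270,000; Vikram: £270,000; Verity: £270,000; Wyatt: £270,000

The spouse counts as an additional share at the children's level, so there are 5 primary shares of £1,080,000. Nuria takes one such share (£1,080,000).
The children's combined portion (£4,320,000) is divided into 4 shares of £1,080,000: Fionn, Csilla, and Hector each take £1,080,000; Quinn's £1,080,000 share passes to Quinn's issue.
Quinn's share (£1,080,000) is divided into 4 shares of £270,000: Valentina, Vikram, Verity, and Wyatt each take £270,000.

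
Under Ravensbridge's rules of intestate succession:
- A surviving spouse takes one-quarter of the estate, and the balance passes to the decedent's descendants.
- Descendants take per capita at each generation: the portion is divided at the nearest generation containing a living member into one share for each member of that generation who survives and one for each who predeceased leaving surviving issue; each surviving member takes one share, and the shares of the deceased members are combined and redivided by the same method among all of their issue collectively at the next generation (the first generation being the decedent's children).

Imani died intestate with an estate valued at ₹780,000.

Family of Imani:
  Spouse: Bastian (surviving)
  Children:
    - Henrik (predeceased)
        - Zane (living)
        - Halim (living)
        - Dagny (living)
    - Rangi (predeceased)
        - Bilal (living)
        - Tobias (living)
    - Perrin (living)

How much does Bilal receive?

Bilal receives ₹78,000.

Bastian takes one-quarter of ₹780,000 = ₹195,000. The remaining ₹585,000 passes to the descendants.
The descendants' portion (₹585,000) is divided at the children's generation into 3 shares of ₹195,000. Perrin takes ₹195,000. The 2 shares of the deceased (Henrik and Rangi) are combined into a pool of ₹390,000.
That pool (₹390,000) is divided at the grandchildren's generation equally among Zane, Halim, Dagny, Bilal, and Tobias: ₹78,000 each.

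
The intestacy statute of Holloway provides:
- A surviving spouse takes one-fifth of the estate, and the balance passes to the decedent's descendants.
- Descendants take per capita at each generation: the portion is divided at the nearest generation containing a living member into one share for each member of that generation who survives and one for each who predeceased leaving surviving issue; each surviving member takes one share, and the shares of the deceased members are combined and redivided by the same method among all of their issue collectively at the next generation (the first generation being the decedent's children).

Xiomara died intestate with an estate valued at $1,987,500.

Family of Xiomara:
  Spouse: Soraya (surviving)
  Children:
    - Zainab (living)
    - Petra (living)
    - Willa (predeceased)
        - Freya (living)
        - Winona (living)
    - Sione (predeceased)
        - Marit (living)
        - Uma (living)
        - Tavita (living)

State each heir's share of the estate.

Soraya takes one-fifth of $1,987,500 = $397,500. The remaining $1,590,000 passes to the descendants.
The descendants' portion ($1,590,000) is divided at the children's generation into 4 shares of $397,500. Zainab and Petra each take $397,500. The 2 shares of the deceased (Willa and Sione) are combined into a pool of $795,000.
That pool ($795,000) is divided at the grandchildren's generation equally among Freya, Winona, Marit, Uma, and Tavita: $159,000 each.

Soraya: $397,500; Zainab: $397,500; Petra: $397,500; Freya: $159,000; Winona: $159,000; Marit: $159,000; Uma: $159,000; Tavita: $159,000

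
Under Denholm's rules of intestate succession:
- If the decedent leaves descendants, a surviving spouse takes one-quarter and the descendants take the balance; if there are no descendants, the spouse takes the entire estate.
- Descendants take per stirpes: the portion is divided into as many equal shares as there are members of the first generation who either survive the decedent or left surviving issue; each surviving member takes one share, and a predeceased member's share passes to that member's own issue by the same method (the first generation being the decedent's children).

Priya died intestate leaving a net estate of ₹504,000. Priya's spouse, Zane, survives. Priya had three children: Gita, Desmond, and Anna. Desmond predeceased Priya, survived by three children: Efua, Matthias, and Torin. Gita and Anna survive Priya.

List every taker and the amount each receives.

Zane: ₹126,000; Gita: ₹126,000; Efua: ₹42,000; Matthias: ₹42,000; Torin: ₹42,000; Anna: ₹126,000

Zane takes one-quarter of ₹504,000 = ₹126,000. The remaining ₹378,000 passes to the descendants.
The descendants' portion (₹378,000) is divided into 3 shares of ₹126,000: Gita and Anna each take ₹126,000; Desmond's ₹126,000 share passes to Desmond's issue.
Desmond's share (₹126,000) is divided into 3 shares of ₹42,000: Efua, Matthias, and Torin each take ₹42,000.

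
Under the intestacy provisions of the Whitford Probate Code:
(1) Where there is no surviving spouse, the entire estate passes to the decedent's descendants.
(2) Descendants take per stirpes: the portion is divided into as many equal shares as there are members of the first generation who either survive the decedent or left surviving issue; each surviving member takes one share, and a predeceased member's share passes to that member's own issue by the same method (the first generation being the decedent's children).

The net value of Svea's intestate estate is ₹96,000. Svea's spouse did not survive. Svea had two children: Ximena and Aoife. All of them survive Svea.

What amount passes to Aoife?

The entire ₹96,000 passes to the descendants.
That amount (₹96,000) is divided into 2 shares of ₹48,000: Ximena and Aoife each take ₹48,000.

Aoife receives ₹48,000.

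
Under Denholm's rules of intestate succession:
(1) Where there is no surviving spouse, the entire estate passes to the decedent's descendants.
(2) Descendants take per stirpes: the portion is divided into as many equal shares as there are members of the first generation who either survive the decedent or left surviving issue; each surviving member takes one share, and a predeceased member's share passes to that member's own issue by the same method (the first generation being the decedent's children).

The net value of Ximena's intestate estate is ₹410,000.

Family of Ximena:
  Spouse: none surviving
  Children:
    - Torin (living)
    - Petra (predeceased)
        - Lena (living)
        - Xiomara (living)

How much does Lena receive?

The entire ₹410,000 passes to the descendants.
That amount (₹410,000) is divided into 2 shares of ₹205,000: Torin takes ₹205,000; Petra's ₹205,000 share passes to Petra's issue.
Petra's share (₹205,000) is divided into 2 shares of ₹102,500: Lena and Xiomara each take ₹102,500.

Lena receives ₹102,500.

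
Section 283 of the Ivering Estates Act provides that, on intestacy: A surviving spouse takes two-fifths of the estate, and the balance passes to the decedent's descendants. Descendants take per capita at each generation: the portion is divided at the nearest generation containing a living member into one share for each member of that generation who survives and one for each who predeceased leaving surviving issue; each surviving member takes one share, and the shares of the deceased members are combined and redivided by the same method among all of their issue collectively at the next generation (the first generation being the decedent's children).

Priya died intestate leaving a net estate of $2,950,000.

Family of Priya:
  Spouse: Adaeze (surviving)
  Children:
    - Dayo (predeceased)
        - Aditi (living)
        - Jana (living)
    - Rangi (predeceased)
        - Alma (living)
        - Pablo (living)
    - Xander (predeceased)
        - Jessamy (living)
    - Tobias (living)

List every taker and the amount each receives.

Adaeze takes two-fifths of $2,950,000 = $1,180,000. The remaining $1,770,000 passes to the descendants.
The descendants' portion ($1,770,000) is divided at the children's generation into 4 shares of $442,500. Tobias takes $442,500. The 3 shares of the deceased (Dayo, Rangi, and Xander) are combined into a pool of $1,327,500.
That pool ($1,327,500) is divided at the grandchildren's generation equally among Aditi, Jana, Alma, Pablo, and Jessamy: $265,500 each.

Adaeze: $1,180,000; Aditi: $265,500; Jana: $265,500; Alma: $265,500; Pablo: $265,500; Jessamy: $265,500; Tobias: $442,500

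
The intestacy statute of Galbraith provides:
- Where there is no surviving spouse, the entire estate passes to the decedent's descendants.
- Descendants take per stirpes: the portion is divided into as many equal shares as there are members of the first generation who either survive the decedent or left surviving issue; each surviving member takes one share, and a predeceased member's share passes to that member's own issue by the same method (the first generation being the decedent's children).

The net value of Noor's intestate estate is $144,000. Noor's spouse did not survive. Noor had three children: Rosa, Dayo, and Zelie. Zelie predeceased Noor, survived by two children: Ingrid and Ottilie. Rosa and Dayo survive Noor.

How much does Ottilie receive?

Ottilie receives $24,000.

The entire $144,000 passes to the descendants.
That amount ($144,000) is divided into 3 shares of $48,000: Rosa and Dayo each take $48,000; Zelie's $48,000 share passes to Zelie's issue.
Zelie's share ($48,000) is divided into 2 shares of $24,000: Ingrid and Ottilie each take $24,000.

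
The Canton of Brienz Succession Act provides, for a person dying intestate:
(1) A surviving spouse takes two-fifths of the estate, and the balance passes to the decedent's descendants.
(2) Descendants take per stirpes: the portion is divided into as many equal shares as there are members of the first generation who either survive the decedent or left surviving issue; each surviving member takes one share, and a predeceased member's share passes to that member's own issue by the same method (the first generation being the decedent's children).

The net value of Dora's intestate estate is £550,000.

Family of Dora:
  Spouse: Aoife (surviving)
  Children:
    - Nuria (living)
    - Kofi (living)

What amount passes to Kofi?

Kofi receives £165,000.

Aoife takes two-fifths of £550,000 = £220,000. The remaining £330,000 passes to the descendants.
The descendants' portion (£330,000) is divided into 2 shares of £165,000: Nuria and Kofi each take £165,000.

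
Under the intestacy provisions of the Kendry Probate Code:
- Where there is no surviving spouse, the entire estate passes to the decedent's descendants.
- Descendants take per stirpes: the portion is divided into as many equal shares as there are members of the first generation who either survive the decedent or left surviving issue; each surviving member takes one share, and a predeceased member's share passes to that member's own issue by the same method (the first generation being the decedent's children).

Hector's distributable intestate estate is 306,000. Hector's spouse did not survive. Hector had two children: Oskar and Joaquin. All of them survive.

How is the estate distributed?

The entire 306,000 passes to the descendants.
That amount (306,000) is divided into 2 shares of 153,000: Oskar and Joaquin each take 153,000.

Oskar: 153,000; Joaquin: 153,000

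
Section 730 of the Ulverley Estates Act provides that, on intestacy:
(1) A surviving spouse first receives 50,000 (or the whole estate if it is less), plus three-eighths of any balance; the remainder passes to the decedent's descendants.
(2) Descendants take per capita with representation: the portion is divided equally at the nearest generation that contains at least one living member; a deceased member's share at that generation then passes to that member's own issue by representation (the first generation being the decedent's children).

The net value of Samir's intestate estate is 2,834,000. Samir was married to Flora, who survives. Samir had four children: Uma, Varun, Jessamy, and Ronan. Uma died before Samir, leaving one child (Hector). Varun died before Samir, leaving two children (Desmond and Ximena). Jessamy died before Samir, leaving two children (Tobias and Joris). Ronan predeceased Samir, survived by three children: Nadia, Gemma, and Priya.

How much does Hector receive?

Hector receives 217,500.

Flora first takes 50,000, leaving a balance of 2,784,000. Flora then takes three-eighths of the balance (1,044,000), for a total of 1,094,000. The remaining 1,740,000 passes to the descendants.
No child survives, so the initial division is made at the grandchildren's generation.
The descendants' portion (1,740,000) is divided into 8 shares of 217,500: Hector, Desmond, Ximena, Tobias, Joris, Nadia, Gemma, and Priya each take 217,500.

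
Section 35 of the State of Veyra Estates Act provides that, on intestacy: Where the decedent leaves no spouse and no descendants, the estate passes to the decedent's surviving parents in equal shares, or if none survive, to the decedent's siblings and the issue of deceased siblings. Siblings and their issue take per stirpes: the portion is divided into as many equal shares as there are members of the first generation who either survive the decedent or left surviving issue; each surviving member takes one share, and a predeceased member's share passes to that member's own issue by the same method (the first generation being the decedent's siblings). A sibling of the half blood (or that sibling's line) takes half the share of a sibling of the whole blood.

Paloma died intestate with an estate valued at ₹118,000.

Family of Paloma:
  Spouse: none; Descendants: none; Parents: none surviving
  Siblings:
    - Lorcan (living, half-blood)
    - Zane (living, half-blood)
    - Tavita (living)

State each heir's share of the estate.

The entire ₹118,000 passes to the siblings and their issue.
Counting each half-blood sibling's line as half a unit, there are 2 units in ₹118,000, so one unit is ₹59,000. Whole-blood lines (Tavita) take ₹59,000 each; half-blood lines (Lorcan and Zane) take ₹29,500 each.

Lorcan: ₹29,500; Zane: ₹29,500; Tavita: ₹59,000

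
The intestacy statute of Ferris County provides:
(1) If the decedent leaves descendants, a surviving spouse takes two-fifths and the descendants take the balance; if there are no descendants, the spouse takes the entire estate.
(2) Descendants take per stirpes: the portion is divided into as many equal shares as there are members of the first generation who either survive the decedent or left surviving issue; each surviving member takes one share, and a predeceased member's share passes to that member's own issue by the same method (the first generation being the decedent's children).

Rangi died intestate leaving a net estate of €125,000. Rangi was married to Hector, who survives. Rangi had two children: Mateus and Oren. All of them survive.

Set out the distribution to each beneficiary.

Hector: €50,000; Mateus: €37,500; Oren: €37,500

Hector takes two-fifths of €125,000 = €50,000. The remaining €75,000 passes to the descendants.
The descendants' portion (€75,000) is divided into 2 shares of €37,500: Mateus and Oren each take €37,500.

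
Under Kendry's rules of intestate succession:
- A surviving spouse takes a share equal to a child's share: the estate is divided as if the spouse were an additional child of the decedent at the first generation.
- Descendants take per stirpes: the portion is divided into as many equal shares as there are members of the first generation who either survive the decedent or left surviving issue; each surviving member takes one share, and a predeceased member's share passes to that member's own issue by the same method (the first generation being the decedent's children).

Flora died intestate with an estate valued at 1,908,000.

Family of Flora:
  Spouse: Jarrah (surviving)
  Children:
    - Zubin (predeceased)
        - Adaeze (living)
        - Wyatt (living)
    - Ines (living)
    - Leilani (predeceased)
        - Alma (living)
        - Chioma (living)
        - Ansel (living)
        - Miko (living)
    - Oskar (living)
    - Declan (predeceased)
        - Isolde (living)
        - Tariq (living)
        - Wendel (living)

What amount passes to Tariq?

The spouse counts as an additional share at the children's level, so there are 6 primary shares of 318,000. Jarrah takes one such share (318,000).
The children's combined portion (1,590,000) is divided into 5 shares of 318,000: Ines and Oskar each take 318,000; Zubin's 318,000 share passes to Zubin's issue; Leilani's 318,000 share passes to Leilani's issue; Declan's 318,000 share passes to Declan's issue.
Zubin's share (318,000) is divided into 2 shares of 159,000: Adaeze and Wyatt each take 159,000.
Leilani's share (318,000) is divided into 4 shares of 79,500: Alma, Chioma, Ansel, and Miko each take 79,500.
Declan's share (318,000) is divided into 3 shares of 106,000: Isolde, Tariq, and Wendel each take 106,000.

Tariq receives 106,000.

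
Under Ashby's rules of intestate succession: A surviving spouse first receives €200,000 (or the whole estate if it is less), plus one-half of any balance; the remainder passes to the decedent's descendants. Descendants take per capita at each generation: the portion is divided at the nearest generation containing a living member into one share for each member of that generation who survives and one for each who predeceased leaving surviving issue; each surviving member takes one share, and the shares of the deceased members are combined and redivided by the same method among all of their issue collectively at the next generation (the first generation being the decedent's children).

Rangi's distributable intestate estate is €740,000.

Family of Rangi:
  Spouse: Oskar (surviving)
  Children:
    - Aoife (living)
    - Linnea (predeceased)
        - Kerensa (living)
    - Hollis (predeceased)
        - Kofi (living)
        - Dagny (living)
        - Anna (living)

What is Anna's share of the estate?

Anna receives €45,000.

Oskar first takes €200,000, leaving a balance of €540,000. Oskar then takes one-half of the balance (€270,000), for a total of €470,000. The remaining €270,000 passes to the descendants.
The descendants' portion (€270,000) is divided at the children's generation into 3 shares of €90,000. Aoife takes €90,000. The 2 shares of the deceased (Linnea and Hollis) are combined into a pool of €180,000.
That pool (€180,000) is divided at the grandchildren's generation equally among Kerensa, Kofi, Dagny, and Anna: €45,000 each.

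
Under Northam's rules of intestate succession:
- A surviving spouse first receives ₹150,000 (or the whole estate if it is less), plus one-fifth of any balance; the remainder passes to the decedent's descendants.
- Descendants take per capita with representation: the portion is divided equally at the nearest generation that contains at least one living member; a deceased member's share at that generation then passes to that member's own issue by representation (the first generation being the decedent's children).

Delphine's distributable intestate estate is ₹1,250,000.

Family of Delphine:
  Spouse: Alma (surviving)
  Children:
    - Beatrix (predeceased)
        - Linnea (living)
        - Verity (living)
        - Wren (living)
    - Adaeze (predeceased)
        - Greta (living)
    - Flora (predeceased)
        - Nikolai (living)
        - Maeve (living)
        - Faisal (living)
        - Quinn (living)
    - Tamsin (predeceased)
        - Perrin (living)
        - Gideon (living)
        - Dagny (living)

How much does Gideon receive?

Alma first takes ₹150,000, leaving a balance of ₹1,100,000. Alma then takes one-fifth of the balance (₹220,000), for a total of ₹370,000. The remaining ₹880,000 passes to the descendants.
No child survives, so the initial division is made at the grandchildren's generation.
The descendants' portion (₹880,000) is divided into 11 shares of ₹80,000: Linnea, Verity, Wren, Greta, Nikolai, Maeve, Faisal, Quinn, Perrin, Gideon, and Dagny each take ₹80,000.

Gideon receives ₹80,000.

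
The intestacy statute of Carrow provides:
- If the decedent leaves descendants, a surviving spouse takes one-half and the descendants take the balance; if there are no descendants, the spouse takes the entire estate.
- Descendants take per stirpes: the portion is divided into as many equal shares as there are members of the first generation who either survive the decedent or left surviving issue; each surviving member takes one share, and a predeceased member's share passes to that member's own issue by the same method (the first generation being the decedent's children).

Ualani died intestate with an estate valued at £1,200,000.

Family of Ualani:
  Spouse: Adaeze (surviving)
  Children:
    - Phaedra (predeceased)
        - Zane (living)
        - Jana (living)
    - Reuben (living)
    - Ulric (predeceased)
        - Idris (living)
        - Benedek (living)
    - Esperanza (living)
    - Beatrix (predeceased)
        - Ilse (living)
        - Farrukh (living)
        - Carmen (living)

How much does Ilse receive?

Adaeze takes one-half of £1,200,000 = £600,000. The remaining £600,000 passes to the descendants.
The descendants' portion (£600,000) is divided into 5 shares of £120,000: Reuben and Esperanza each take £120,000; Phaedra's £120,000 share passes to Phaedra's issue; Ulric's £120,000 share passes to Ulric's issue; Beatrix's £120,000 share passes to Beatrix's issue.
Phaedra's share (£120,000) is divided into 2 shares of £60,000: Zane and Jana each take £60,000.
Ulric's share (£120,000) is divided into 2 shares of £60,000: Idris and Benedek each take £60,000.
Beatrix's share (£120,000) is divided into 3 shares of £40,000: Ilse, Farrukh, and Carmen each take £40,000.

Ilse receives £40,000.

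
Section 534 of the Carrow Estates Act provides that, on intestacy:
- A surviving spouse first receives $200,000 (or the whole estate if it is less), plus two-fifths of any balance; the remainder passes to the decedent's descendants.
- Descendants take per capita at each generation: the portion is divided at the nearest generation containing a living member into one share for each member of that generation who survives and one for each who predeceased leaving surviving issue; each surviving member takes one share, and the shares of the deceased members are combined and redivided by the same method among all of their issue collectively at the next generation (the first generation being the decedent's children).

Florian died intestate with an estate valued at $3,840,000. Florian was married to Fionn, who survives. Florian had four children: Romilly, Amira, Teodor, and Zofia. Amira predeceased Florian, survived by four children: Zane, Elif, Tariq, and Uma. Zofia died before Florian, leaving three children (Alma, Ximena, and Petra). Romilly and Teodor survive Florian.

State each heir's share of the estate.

Fionn: $1,656,000; Romilly: $546,000; Zane: $156,000; Elif: $156,000; Tariq: $156,000; Uma: $156,000; Teodor: $546,000; Alma: $156,000; Ximena: $156,000; Petra: $156,000

Fionn first takes $200,000, leaving a balance of $3,640,000. Fionn then takes two-fifths of the balance ($1,456,000), for a total of $1,656,000. The remaining $2,184,000 passes to the descendants.
The descendants' portion ($2,184,000) is divided at the children's generation into 4 shares of $546,000. Romilly and Teodor each take $546,000. The 2 shares of the deceased (Amira and Zofia) are combined into a pool of $1,092,000.
That pool ($1,092,000) is divided at the grandchildren's generation equally among Zane, Elif, Tariq, Uma, Alma, Ximena, and Petra: $156,000 each.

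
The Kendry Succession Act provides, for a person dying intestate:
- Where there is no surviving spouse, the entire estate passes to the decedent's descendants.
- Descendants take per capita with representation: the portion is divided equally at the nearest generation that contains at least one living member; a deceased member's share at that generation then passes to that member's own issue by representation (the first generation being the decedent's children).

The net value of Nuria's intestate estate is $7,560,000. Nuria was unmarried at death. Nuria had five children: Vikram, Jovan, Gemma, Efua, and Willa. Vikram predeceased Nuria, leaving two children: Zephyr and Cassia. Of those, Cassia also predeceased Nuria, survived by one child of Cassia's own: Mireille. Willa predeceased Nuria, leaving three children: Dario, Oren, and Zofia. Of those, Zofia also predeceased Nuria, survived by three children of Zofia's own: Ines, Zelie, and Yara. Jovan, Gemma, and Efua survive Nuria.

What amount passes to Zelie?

The entire $7,560,000 passes to the descendants.
That amount ($7,560,000) is divided into 5 shares of $1,512,000: Jovan, Gemma, and Efua each take $1,512,000; Vikram's $1,512,000 share passes to Vikram's issue; Willa's $1,512,000 share passes to Willa's issue.
Vikram's share ($1,512,000) is divided into 2 shares of $756,000: Zephyr takes $756,000; Cassia's $756,000 share passes to Cassia's issue.
Cassia's share ($756,000) passes entirely to Mireille.
Willa's share ($1,512,000) is divided into 3 shares of $504,000: Dario and Oren each take $504,000; Zofia's $504,000 share passes to Zofia's issue.
Zofia's share ($504,000) is divided into 3 shares of $168,000: Ines, Zelie, and Yara each take $168,000.

Zelie receives $168,000.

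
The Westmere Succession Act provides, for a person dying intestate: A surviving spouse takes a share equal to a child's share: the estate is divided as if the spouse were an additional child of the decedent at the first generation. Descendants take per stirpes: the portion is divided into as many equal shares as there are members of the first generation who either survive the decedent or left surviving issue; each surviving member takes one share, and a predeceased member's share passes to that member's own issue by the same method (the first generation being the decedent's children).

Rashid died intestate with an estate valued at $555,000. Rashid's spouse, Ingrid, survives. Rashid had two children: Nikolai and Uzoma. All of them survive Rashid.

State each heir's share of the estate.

Ingrid: $185,000; Nikolai: $185,000; Uzoma: $185,000

The spouse counts as an additional share at the children's level, so there are 3 primary shares of $185,000. Ingrid takes one such share ($185,000).
The children's combined portion ($370,000) is divided into 2 shares of $185,000: Nikolai and Uzoma each take $185,000.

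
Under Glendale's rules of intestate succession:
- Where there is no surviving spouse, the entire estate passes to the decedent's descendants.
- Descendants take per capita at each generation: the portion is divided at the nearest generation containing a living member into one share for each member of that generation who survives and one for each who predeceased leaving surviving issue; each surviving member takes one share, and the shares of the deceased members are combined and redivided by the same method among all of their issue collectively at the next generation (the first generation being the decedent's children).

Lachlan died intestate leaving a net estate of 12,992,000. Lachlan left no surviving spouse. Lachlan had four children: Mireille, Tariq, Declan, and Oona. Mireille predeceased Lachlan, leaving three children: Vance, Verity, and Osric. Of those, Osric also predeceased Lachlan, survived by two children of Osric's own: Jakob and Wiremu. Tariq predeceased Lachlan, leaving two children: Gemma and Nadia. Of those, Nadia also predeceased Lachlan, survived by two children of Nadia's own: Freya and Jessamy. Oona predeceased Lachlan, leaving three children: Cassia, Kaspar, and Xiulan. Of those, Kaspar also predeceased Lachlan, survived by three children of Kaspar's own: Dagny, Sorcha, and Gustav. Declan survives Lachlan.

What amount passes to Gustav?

Gustav receives 522,000.

The entire 12,992,000 passes to the descendants.
That amount (12,992,000) is divided at the children's generation into 4 shares of 3,248,000. Declan takes 3,248,000. The 3 shares of the deceased (Mireille, Tariq, and Oona) are combined into a pool of 9,744,000.
That pool (9,744,000) is divided at the grandchildren's generation into 8 shares of 1,218,000. Vance, Verity, Gemma, Cassia, and Xiulan each take 1,218,000. The 3 shares of the deceased (Osric, Nadia, and Kaspar) are combined into a pool of 3,654,000.
That pool (3,654,000) is divided at the great-grandchildren's generation equally among Jakob, Wiremu, Freya, Jessamy, Dagny, Sorcha, and Gustav: 522,000 each.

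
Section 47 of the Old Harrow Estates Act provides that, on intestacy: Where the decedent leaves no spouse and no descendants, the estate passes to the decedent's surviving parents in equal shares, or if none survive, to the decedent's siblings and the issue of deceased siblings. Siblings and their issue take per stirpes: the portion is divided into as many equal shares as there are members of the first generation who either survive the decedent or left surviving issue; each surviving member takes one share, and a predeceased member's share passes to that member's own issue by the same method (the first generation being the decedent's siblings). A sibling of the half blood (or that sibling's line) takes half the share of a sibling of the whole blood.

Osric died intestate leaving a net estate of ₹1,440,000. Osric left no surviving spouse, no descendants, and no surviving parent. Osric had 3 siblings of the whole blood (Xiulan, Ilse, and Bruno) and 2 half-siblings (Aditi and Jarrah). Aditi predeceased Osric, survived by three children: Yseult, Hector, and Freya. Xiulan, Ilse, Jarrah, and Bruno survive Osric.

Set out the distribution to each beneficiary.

The entire ₹1,440,000 passes to the siblings and their issue.
Counting each half-blood sibling's line as half a unit, there are 4 units in ₹1,440,000, so one unit is ₹360,000. Whole-blood lines (Xiulan, Ilse, and Bruno) take ₹360,000 each; half-blood lines (Aditi and Jarrah) take ₹180,000 each.
Aditi's share (₹180,000) is divided into 3 shares of ₹60,000: Yseult, Hector, and Freya each take ₹60,000.

Xiulan: ₹360,000; Ilse: ₹360,000; Yseult: ₹60,000; Hector: ₹60,000; Freya: ₹60,000; Jarrah: ₹180,000; Bruno: ₹360,000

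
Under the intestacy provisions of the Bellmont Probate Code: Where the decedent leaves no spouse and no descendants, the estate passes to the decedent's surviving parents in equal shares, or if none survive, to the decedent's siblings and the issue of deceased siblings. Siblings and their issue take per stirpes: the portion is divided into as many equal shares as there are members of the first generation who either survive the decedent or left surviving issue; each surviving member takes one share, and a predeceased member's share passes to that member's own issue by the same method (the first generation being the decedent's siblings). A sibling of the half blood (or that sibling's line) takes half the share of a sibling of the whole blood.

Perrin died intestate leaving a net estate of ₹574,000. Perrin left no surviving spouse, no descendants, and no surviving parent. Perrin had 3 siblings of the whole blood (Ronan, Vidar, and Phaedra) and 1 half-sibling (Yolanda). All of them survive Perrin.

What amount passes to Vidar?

Vidar receives ₹164,000.

The entire ₹574,000 passes to the siblings and their issue.
Counting each half-blood sibling's line as half a unit, there are 7/2 units in ₹574,000, so one unit is ₹164,000. Whole-blood lines (Ronan, Vidar, and Phaedra) take ₹164,000 each; half-blood lines (Yolanda) take ₹82,000 each.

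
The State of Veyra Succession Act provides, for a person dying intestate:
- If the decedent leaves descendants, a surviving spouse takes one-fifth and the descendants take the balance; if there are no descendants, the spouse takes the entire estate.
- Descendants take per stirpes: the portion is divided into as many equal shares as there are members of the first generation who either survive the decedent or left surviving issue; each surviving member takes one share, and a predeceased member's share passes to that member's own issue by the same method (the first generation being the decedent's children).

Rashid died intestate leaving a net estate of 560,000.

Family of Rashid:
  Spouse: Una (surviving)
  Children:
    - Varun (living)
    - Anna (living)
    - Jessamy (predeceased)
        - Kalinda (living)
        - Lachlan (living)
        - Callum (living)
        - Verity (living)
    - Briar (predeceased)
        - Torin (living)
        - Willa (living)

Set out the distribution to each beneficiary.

Una: 112,000; Varun: 112,000; Anna: 112,000; Kalinda: 28,000; Lachlan: 28,000; Callum: 28,000; Verity: 28,000; Torin: 56,000; Willa: 56,000

Una takes one-fifth of 560,000 = 112,000. The remaining 448,000 passes to the descendants.
The descendants' portion (448,000) is divided into 4 shares of 112,000: Varun and Anna each take 112,000; Jessamy's 112,000 share passes to Jessamy's issue; Briar's 112,000 share passes to Briar's issue.
Jessamy's share (112,000) is divided into 4 shares of 28,000: Kalinda, Lachlan, Callum, and Verity each take 28,000.
Briar's share (112,000) is divided into 2 shares of 56,000: Torin and Willa each take 56,000.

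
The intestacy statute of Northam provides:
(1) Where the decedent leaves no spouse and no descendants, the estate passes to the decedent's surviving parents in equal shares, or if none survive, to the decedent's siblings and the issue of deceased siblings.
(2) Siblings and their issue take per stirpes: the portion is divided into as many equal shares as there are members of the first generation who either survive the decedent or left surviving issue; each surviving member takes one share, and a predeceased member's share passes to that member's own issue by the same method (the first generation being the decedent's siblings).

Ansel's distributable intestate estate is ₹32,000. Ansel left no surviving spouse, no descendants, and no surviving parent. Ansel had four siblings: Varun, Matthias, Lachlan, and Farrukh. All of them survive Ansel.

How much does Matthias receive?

Matthias receives ₹8,000.

The entire ₹32,000 passes to the siblings and their issue.
That amount (₹32,000) is divided into 4 shares of ₹8,000: Varun, Matthias, Lachlan, and Farrukh each take ₹8,000.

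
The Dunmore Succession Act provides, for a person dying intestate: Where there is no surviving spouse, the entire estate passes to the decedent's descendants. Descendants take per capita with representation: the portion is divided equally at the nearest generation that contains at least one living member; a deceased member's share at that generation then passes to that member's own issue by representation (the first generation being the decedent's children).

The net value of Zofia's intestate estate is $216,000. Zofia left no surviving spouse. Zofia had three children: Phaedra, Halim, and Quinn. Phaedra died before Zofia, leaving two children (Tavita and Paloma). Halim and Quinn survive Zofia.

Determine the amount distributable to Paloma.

The entire $216,000 passes to the descendants.
That amount ($216,000) is divided into 3 shares of $72,000: Halim and Quinn each take $72,000; Phaedra's $72,000 share passes to Phaedra's issue.
Phaedra's share ($72,000) is divided into 2 shares of $36,000: Tavita and Paloma each take $36,000.

Paloma receives $36,000.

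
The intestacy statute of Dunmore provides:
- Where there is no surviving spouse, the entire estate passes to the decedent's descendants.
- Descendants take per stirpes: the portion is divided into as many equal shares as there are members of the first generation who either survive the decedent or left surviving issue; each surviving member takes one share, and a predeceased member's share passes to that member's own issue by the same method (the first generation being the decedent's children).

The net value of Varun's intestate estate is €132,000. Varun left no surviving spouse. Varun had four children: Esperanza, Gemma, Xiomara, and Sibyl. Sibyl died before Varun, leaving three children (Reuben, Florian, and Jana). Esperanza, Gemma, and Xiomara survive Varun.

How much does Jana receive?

Jana receives €11,000.

The entire €132,000 passes to the descendants.
That amount (€132,000) is divided into 4 shares of €33,000: Esperanza, Gemma, and Xiomara each take €33,000; Sibyl's €33,000 share passes to Sibyl's issue.
Sibyl's share (€33,000) is divided into 3 shares of €11,000: Reuben, Florian, and Jana each take €11,000.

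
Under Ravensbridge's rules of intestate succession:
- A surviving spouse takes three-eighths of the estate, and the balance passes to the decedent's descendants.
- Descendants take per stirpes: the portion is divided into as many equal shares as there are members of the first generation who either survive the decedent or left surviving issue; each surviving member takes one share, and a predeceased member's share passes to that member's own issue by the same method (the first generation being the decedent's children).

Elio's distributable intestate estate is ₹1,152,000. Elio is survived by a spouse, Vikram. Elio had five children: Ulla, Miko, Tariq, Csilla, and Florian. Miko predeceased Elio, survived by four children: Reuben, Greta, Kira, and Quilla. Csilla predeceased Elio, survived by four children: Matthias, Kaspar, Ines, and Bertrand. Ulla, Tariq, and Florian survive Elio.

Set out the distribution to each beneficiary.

Vikram takes three-eighths of ₹1,152,000 = ₹432,000. The remaining ₹720,000 passes to the descendants.
The descendants' portion (₹720,000) is divided into 5 shares of ₹144,000: Ulla, Tariq, and Florian each take ₹144,000; Miko's ₹144,000 share passes to Miko's issue; Csilla's ₹144,000 share passes to Csilla's issue.
Miko's share (₹144,000) is divided into 4 shares of ₹36,000: Reuben, Greta, Kira, and Quilla each take ₹36,000.
Csilla's share (₹144,000) is divided into 4 shares of ₹36,000: Matthias, Kaspar, Ines, and Bertrand each take ₹36,000.

Vikram: ₹432,000; Ulla: ₹144,000; Reuben: ₹36,000; Greta: ₹36,000; Kira: ₹36,000; Quilla: ₹36,000; Tariq: ₹144,000; Matthias: ₹36,000; Kaspar: ₹36,000; Ines: ₹36,000; Bertrand: ₹36,000; Florian: ₹144,000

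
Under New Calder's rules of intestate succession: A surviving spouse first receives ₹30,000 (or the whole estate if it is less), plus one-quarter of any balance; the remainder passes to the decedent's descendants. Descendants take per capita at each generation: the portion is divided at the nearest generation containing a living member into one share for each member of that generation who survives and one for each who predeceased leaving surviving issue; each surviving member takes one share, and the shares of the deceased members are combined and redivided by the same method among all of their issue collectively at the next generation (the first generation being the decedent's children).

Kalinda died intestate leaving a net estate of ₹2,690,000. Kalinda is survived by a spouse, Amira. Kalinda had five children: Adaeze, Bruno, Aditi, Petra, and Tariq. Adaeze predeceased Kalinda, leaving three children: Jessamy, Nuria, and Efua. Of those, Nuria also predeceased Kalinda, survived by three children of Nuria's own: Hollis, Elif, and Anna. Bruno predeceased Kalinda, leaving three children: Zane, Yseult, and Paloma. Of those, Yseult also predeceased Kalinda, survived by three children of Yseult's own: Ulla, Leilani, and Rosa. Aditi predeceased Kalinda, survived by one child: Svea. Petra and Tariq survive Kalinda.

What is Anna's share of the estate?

Amira first takes ₹30,000, leaving a balance of ₹2,660,000. Amira then takes one-quarter of the balance (₹665,000), for a total of ₹695,000. The remaining ₹1,995,000 passes to the descendants.
The descendants' portion (₹1,995,000) is divided at the children's generation into 5 shares of ₹399,000. Petra and Tariq each take ₹399,000. The 3 shares of the deceased (Adaeze, Bruno, and Aditi) are combined into a pool of ₹1,197,000.
That pool (₹1,197,000) is divided at the grandchildren's generation into 7 shares of ₹171,000. Jessamy, Efua, Zane, Paloma, and Svea each take ₹171,000. The 2 shares of the deceased (Nuria and Yseult) are combined into a pool of ₹342,000.
That pool (₹342,000) is divided at the great-grandchildren's generation equally among Hollis, Elif, Anna, Ulla, Leilani, and Rosa: ₹57,000 each.

Anna receives ₹57,000.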